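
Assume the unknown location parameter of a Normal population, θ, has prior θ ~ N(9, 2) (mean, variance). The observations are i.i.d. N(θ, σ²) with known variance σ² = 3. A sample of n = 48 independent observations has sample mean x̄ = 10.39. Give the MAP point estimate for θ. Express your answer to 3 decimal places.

θ̂_MAP = 10.348

n = 48, x̄ = 10.39.
For a Normal prior and Normal likelihood with known variance, the posterior is Normal; its mode equals its mean, the precision-weighted average.
Prior precision 1/σ₀² = 1/2 = 0.5; data precision n/σ² = 48/3 = 16.
θ̂ = (0.5·9 + 16·10.39) / (0.5 + 16) = 170.74/16.5 = 8537/825 ≈ 10.348.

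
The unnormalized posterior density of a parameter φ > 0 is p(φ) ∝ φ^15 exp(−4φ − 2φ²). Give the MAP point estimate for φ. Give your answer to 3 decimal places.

ℓ'(φ) = 15/φ − 4 − 4φ. Setting this to zero and multiplying by φ: 4φ² + 4φ − 15 = 0.
φ = (−4 + √(4² + 4·4·15)) / (2·4) = (−4 + √256) / 8 = (−4 + 16)/8 = 3/2.
ℓ''(φ) = −15/φ² − 4 < 0, confirming a maximum.

φ̂_MAP = 1.500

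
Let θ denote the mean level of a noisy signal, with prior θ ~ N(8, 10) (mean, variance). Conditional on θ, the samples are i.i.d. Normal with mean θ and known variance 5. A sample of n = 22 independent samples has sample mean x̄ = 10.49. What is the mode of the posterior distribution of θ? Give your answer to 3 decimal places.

θ̂_MAP = 10.435

n = 22, x̄ = 10.49.
For a Normal prior and Normal likelihood with known variance, the posterior is Normal; its mode equals its mean, the precision-weighted average.
Prior precision 1/σ₀² = 1/10 = 0.1; data precision n/σ² = 22/5 = 4.4.
θ̂ = (0.1·8 + 4.4·10.49) / (0.1 + 4.4) = 46.956/4.5 = 3913/375 ≈ 10.435.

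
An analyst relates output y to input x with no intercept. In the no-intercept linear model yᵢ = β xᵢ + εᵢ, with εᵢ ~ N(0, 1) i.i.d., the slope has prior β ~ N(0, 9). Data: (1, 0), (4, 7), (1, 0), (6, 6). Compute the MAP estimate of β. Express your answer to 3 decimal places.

log p(β | y) = −Σ(yᵢ − βxᵢ)²/(2·1) − β²/(2·9) + const.
Setting the derivative to zero: Σxᵢ(yᵢ − βxᵢ)/1 − β/9 = 0, so β = Σxᵢyᵢ / (Σxᵢ² + σ²/τ²).
Σxᵢyᵢ = 1·0 + 4·7 + 1·0 + 6·6 = 64; Σxᵢ² = 54; σ²/τ² = 1/9.
β̂_MAP = 64 / (54 + 1/9) = 64/(487/9) = 576/487 ≈ 1.183.

β̂_MAP = 1.183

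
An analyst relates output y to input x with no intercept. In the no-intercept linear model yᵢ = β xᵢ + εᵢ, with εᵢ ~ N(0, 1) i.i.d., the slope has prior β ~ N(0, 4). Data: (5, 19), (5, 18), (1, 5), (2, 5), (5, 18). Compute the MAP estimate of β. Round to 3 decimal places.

log p(β | y) = −Σ(yᵢ − βxᵢ)²/(2·1) − β²/(2·4) + const.
Setting the derivative to zero: Σxᵢ(yᵢ − βxᵢ)/1 − β/4 = 0, so β = Σxᵢyᵢ / (Σxᵢ² + σ²/τ²).
Σxᵢyᵢ = 5·19 + 5·18 + 1·5 + 2·5 + 5·18 = 290; Σxᵢ² = 80; σ²/τ² = 0.25.
β̂_MAP = 290 / (80 + 0.25) = 290/80.25 ≈ 3.614.

β̂_MAP = 3.614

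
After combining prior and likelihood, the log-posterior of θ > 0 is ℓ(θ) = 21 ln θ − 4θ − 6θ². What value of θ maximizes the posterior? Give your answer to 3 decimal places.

θ̂_MAP = 1.167

ℓ'(θ) = 21/θ − 4 − 12θ. Setting this to zero and multiplying by θ: 12θ² + 4θ − 21 = 0.
θ = (−4 + √(4² + 4·12·21)) / (2·12) = (−4 + √1024) / 24 = (−4 + 32)/24 = 7/6.
ℓ''(θ) = −21/θ² − 12 < 0, confirming a maximum.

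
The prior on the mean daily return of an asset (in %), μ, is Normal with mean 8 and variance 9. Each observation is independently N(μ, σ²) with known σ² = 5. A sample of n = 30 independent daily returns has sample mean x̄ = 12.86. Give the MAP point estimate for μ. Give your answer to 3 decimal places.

μ̂_MAP = 12.772

n = 30, x̄ = 12.86.
For a Normal prior and Normal likelihood with known variance, the posterior is Normal; its mode equals its mean, the precision-weighted average.
Prior precision 1/σ₀² = 1/9; data precision n/σ² = 30/5 = 6.
μ̂ = ((1/9)·8 + 6·12.86) / (1/9 + 6) = (17561/225)/(55/9) = 17561/1375 ≈ 12.772.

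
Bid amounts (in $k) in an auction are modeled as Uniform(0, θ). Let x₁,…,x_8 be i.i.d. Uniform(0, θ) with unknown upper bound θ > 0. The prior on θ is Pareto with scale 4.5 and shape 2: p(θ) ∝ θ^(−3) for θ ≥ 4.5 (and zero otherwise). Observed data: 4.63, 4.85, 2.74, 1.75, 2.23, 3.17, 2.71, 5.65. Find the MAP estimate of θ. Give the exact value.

θ̂_MAP = 5.65

The Uniform(0, θ) likelihood is θ^(−n) for θ ≥ max(xᵢ), zero otherwise. Here max(xᵢ) = 5.65.
Posterior ∝ θ^(−3) · θ^(−8) = θ^(−11) on θ ≥ max(4.5, 5.65) = 5.65.
This density is strictly decreasing in θ, so the posterior mode lies at the lower boundary of the support.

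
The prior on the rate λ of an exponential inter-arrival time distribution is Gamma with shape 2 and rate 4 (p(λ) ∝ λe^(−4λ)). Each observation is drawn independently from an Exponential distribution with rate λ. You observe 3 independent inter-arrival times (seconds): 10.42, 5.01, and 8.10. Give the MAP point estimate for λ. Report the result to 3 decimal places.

The Exponential(rate=λ) likelihood is ∝ λ^n e^(−λΣtᵢ). Here n = 3 and Σtᵢ = 10.42 + 5.01 + 8.10 = 23.53.
Posterior ∝ λe^(−4λ) · λ^3e^(−23.53λ) = λ^4e^(−27.53λ), i.e. Gamma(5, 27.53).
Mode = (a−1)/b = 4/27.53 ≈ 0.145.

λ̂_MAP = 0.145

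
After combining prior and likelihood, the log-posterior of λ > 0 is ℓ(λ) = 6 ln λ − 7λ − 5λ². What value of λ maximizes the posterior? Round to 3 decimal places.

λ̂_MAP = 0.500

ℓ'(λ) = 6/λ − 7 − 10λ. Setting this to zero and multiplying by λ: 10λ² + 7λ − 6 = 0.
λ = (−7 + √(7² + 4·10·6)) / (2·10) = (−7 + √289) / 20 = (−7 + 17)/20 = 1/2.
ℓ''(λ) = −6/λ² − 10 < 0, confirming a maximum.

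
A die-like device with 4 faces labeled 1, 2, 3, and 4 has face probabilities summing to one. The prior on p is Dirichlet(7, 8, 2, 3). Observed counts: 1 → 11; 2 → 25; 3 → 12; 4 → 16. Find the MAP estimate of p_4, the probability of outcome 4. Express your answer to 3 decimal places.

The posterior is Dirichlet(αᵢ + nᵢ) = Dirichlet(18, 33, 14, 19).
For a Dirichlet(a₁,…,a_K) with all aᵢ > 1, the mode has j-th component (aⱼ − 1)/(Σaᵢ − K).
Here Σaᵢ = 84 and K = 4, so p_4 = (19 − 1)/(84 − 4) = 18/80 ≈ 0.225.

MAP estimate: 0.225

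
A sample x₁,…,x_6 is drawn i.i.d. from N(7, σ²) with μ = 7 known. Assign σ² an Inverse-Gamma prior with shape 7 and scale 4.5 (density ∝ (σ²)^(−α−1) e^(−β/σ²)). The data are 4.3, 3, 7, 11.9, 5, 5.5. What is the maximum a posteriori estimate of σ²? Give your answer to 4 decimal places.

σ̂²_MAP = 2.8432

Sum of squared deviations about the known mean: SS = (4.3−7)² + (3−7)² + (7−7)² + (11.9−7)² + (5−7)² + (5.5−7)² = 53.55.
The Normal likelihood contributes (σ²)^(−n/2) exp(−SS/(2σ²)), so the posterior is Inverse-Gamma(α + n/2, β + SS/2) = Inverse-Gamma(10, 31.275).
The mode of Inverse-Gamma(a, b) is b/(a+1) = 31.275/11 ≈ 2.8432.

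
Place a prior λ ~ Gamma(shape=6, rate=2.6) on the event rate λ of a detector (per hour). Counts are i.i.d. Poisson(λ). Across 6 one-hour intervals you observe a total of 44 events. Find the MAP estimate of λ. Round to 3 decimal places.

λ̂_MAP = 5.698

Σxᵢ = 44, n = 6.
Posterior ∝ λ^5e^(−2.6λ) · λ^44e^(−6λ) = λ^49e^(−8.6λ), i.e. Gamma(shape=50, rate=8.6).
The mode of a Gamma(a, b) with a ≥ 1 (shape–rate) is (a−1)/b = 49/8.6 ≈ 5.698.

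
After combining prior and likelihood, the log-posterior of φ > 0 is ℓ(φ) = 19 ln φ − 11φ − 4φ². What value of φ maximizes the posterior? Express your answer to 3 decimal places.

φ̂_MAP = 1.000

ℓ'(φ) = 19/φ − 11 − 8φ. Setting this to zero and multiplying by φ: 8φ² + 11φ − 19 = 0.
φ = (−11 + √(11² + 4·8·19)) / (2·8) = (−11 + √729) / 16 = (−11 + 27)/16 = 1.
ℓ''(φ) = −19/φ² − 8 < 0, confirming a maximum.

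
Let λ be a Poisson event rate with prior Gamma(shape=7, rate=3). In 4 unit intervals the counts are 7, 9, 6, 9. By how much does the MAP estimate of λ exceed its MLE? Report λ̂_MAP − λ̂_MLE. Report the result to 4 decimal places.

MAP − MLE = -2.4643

Σxᵢ = 31. Posterior is Gamma(38, 7); MAP = (38−1)/7 = 37/7 ≈ 5.28571.
MLE = x̄ = 31/4 ≈ 7.75000.
Difference = 37/7 − 31/4 = -69/28 ≈ -2.4643.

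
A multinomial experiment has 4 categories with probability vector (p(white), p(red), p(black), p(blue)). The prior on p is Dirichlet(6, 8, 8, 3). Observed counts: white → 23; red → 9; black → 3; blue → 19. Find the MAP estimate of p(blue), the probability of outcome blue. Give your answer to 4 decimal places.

The posterior is Dirichlet(αᵢ + nᵢ) = Dirichlet(29, 17, 11, 22).
For a Dirichlet(a₁,…,a_K) with all aᵢ > 1, the mode has j-th component (aⱼ − 1)/(Σaᵢ − K).
Here Σaᵢ = 79 and K = 4, so p(blue) = (22 − 1)/(79 − 4) = 21/75 ≈ 0.2800.

MAP estimate of p(blue) = 0.2800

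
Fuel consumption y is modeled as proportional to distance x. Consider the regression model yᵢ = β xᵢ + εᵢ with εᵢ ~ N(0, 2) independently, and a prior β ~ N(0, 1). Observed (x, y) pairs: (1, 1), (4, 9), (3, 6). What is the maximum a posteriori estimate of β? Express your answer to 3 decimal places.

β̂_MAP = 1.964

log p(β | y) = −Σ(yᵢ − βxᵢ)²/(2·2) − β²/(2·1) + const.
Setting the derivative to zero: Σxᵢ(yᵢ − βxᵢ)/2 − β/1 = 0, so β = Σxᵢyᵢ / (Σxᵢ² + σ²/τ²).
Σxᵢyᵢ = 1·1 + 4·9 + 3·6 = 55; Σxᵢ² = 26; σ²/τ² = 2.
β̂_MAP = 55 / (26 + 2) = 55/28 ≈ 1.964.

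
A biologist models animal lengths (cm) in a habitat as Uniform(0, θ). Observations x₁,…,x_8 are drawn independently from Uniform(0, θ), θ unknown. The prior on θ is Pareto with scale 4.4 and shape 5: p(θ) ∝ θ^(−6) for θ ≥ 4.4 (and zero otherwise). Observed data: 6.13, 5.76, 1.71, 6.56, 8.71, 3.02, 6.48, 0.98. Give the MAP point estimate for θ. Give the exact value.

The Uniform(0, θ) likelihood is θ^(−n) for θ ≥ max(xᵢ), zero otherwise. Here max(xᵢ) = 8.71.
Posterior ∝ θ^(−6) · θ^(−8) = θ^(−14) on θ ≥ max(4.4, 8.71) = 8.71.
This density is strictly decreasing in θ, so the posterior mode lies at the lower boundary of the support.

θ̂_MAP = 8.71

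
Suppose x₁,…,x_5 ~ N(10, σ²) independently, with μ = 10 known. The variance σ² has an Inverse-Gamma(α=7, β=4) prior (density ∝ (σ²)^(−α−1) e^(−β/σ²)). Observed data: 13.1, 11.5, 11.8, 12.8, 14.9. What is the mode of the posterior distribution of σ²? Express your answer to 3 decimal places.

Sum of squared deviations about the known mean: SS = (13.1−10)² + (11.5−10)² + (11.8−10)² + (12.8−10)² + (14.9−10)² = 46.95.
The Normal likelihood contributes (σ²)^(−n/2) exp(−SS/(2σ²)), so the posterior is Inverse-Gamma(α + n/2, β + SS/2) = Inverse-Gamma(9.5, 27.475).
The mode of Inverse-Gamma(a, b) is b/(a+1) = 27.475/10.5 ≈ 2.617.

σ̂²_MAP = 2.617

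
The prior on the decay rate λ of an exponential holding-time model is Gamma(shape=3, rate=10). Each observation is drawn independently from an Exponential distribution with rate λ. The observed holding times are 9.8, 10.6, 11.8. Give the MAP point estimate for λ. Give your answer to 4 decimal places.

λ̂_MAP = 0.1185

The Exponential(rate=λ) likelihood is ∝ λ^n e^(−λΣtᵢ). Here n = 3 and Σtᵢ = 9.8 + 10.6 + 11.8 = 32.2.
Posterior ∝ λ^2e^(−10λ) · λ^3e^(−32.2λ) = λ^5e^(−42.2λ), i.e. Gamma(6, 42.2).
Mode = (a−1)/b = 5/42.2 ≈ 0.1185.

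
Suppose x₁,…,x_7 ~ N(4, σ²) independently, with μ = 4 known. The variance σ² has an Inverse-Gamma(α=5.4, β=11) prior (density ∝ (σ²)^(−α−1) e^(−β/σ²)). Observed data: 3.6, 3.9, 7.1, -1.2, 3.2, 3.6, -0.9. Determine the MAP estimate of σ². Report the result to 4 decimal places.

Sum of squared deviations about the known mean: SS = (3.6−4)² + (3.9−4)² + (7.1−4)² + (-1.2−4)² + (3.2−4)² + (3.6−4)² + (-0.9−4)² = 61.63.
The Normal likelihood contributes (σ²)^(−n/2) exp(−SS/(2σ²)), so the posterior is Inverse-Gamma(α + n/2, β + SS/2) = Inverse-Gamma(8.9, 41.815).
The mode of Inverse-Gamma(a, b) is b/(a+1) = 41.815/9.9 ≈ 4.2237.

σ̂²_MAP = 4.2237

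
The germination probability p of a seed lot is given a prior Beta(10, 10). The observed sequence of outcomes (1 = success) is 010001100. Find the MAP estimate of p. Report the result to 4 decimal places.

Prior: Beta(10, 10).
Data: 3 successes in 9 trials (from the sequence). The binomial likelihood contributes p^3(1−p)^6, so the posterior is Beta(10+3, 10+6) = Beta(13, 16).
For Beta(a, b) with a, b > 1 the mode is (a−1)/(a+b−2) = 12/27 ≈ 0.4444.

p̂_MAP = 0.4444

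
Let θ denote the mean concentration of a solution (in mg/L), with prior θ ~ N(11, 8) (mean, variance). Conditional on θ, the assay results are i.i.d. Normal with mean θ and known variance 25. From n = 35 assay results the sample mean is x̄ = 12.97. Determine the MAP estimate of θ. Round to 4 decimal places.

θ̂_MAP = 12.8085

n = 35, x̄ = 12.97.
For a Normal prior and Normal likelihood with known variance, the posterior is Normal; its mode equals its mean, the precision-weighted average.
Prior precision 1/σ₀² = 1/8 = 0.125; data precision n/σ² = 35/25 = 1.4.
θ̂ = (0.125·11 + 1.4·12.97) / (0.125 + 1.4) = 19.533/1.525 = 19533/1525 ≈ 12.8085.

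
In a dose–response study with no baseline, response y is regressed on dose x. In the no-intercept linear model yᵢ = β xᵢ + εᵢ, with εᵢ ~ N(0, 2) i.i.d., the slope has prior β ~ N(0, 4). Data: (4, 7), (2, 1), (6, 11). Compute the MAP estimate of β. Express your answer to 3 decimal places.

log p(β | y) = −Σ(yᵢ − βxᵢ)²/(2·2) − β²/(2·4) + const.
Setting the derivative to zero: Σxᵢ(yᵢ − βxᵢ)/2 − β/4 = 0, so β = Σxᵢyᵢ / (Σxᵢ² + σ²/τ²).
Σxᵢyᵢ = 4·7 + 2·1 + 6·11 = 96; Σxᵢ² = 56; σ²/τ² = 0.5.
β̂_MAP = 96 / (56 + 0.5) = 96/56.5 ≈ 1.699.

β̂_MAP = 1.699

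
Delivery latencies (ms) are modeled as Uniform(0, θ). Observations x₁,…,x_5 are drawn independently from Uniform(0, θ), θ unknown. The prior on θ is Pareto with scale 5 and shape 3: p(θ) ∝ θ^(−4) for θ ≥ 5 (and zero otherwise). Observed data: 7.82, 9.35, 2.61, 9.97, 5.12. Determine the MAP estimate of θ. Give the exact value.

θ̂_MAP = 9.97

The Uniform(0, θ) likelihood is θ^(−n) for θ ≥ max(xᵢ), zero otherwise. Here max(xᵢ) = 9.97.
Posterior ∝ θ^(−4) · θ^(−5) = θ^(−9) on θ ≥ max(5, 9.97) = 9.97.
This density is strictly decreasing in θ, so the posterior mode lies at the lower boundary of the support.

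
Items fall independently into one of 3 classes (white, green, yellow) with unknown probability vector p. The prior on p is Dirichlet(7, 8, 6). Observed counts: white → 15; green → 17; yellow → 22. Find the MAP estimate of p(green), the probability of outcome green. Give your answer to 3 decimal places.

MAP estimate of p(green) = 0.333

The posterior is Dirichlet(αᵢ + nᵢ) = Dirichlet(22, 25, 28).
For a Dirichlet(a₁,…,a_K) with all aᵢ > 1, the mode has j-th component (aⱼ − 1)/(Σaᵢ − K).
Here Σaᵢ = 75 and K = 3, so p(green) = (25 − 1)/(75 − 3) = 24/72 ≈ 0.333.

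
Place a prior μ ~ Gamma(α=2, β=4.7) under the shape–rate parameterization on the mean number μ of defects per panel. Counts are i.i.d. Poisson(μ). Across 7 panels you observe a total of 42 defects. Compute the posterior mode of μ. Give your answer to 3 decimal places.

μ̂_MAP = 3.675

Σxᵢ = 42, n = 7.
Posterior ∝ μe^(−4.7μ) · μ^42e^(−7μ) = μ^43e^(−11.7μ), i.e. Gamma(shape=44, rate=11.7).
The mode of a Gamma(a, b) with a ≥ 1 (shape–rate) is (a−1)/b = 43/11.7 ≈ 3.675.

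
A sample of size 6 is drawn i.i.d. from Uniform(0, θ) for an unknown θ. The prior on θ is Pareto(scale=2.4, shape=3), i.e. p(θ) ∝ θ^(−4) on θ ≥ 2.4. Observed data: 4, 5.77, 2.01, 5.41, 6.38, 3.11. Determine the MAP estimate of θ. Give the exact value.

The Uniform(0, θ) likelihood is θ^(−n) for θ ≥ max(xᵢ), zero otherwise. Here max(xᵢ) = 6.38.
Posterior ∝ θ^(−4) · θ^(−6) = θ^(−10) on θ ≥ max(2.4, 6.38) = 6.38.
This density is strictly decreasing in θ, so the posterior mode lies at the lower boundary of the support.

θ̂_MAP = 6.38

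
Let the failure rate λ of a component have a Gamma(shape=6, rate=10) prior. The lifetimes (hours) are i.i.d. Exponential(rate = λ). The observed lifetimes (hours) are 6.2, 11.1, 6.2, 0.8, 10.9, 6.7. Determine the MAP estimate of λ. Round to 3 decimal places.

λ̂_MAP = 0.212

The Exponential(rate=λ) likelihood is ∝ λ^n e^(−λΣtᵢ). Here n = 6 and Σtᵢ = 6.2 + 11.1 + 6.2 + 0.8 + 10.9 + 6.7 = 41.9.
Posterior ∝ λ^5e^(−10λ) · λ^6e^(−41.9λ) = λ^11e^(−51.9λ), i.e. Gamma(12, 51.9).
Mode = (a−1)/b = 11/51.9 ≈ 0.212.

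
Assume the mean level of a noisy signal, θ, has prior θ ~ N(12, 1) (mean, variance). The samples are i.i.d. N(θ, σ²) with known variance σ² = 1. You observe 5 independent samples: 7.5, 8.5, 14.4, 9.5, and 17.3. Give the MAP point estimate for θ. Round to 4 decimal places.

n = 5; x̄ = (7.5 + 8.5 + 14.4 + 9.5 + 17.3)/5 = 57.2/5 = 11.44.
For a Normal prior and Normal likelihood with known variance, the posterior is Normal; its mode equals its mean, the precision-weighted average.
Prior precision 1/σ₀² = 1/1 = 1; data precision n/σ² = 5/1 = 5.
θ̂ = (1·12 + 5·11.44) / (1 + 5) = 69.2/6 = 173/15 ≈ 11.5333.

θ̂_MAP = 11.5333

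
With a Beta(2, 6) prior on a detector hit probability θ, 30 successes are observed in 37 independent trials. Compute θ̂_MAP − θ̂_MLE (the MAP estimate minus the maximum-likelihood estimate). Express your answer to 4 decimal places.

Posterior is Beta(32, 13); MAP = (32−1)/(45−2) = 31/43 ≈ 0.72093.
MLE ignores the prior: θ̂_MLE = k/n = 30/37 ≈ 0.81081.
Difference = 31/43 − 30/37 = -143/1591 ≈ -0.0899.

MAP − MLE = -0.0899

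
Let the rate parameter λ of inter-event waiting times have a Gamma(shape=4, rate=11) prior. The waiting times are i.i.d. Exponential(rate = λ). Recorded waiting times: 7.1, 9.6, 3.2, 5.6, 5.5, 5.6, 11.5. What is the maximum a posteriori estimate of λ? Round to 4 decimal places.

The Exponential(rate=λ) likelihood is ∝ λ^n e^(−λΣtᵢ). Here n = 7 and Σtᵢ = 7.1 + 9.6 + 3.2 + 5.6 + 5.5 + 5.6 + 11.5 = 48.1.
Posterior ∝ λ^3e^(−11λ) · λ^7e^(−48.1λ) = λ^10e^(−59.1λ), i.e. Gamma(11, 59.1).
Mode = (a−1)/b = 10/59.1 ≈ 0.1692.

λ̂_MAP = 0.1692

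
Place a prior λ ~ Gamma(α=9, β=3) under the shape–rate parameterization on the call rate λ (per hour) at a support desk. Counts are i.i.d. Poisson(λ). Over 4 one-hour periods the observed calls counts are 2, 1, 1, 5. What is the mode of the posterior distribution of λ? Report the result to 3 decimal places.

λ̂_MAP = 2.429

Σxᵢ = 2+1+1+5 = 9, with n = 4.
Posterior ∝ λ^8e^(−3λ) · λ^9e^(−4λ) = λ^17e^(−7λ), i.e. Gamma(shape=18, rate=7).
The mode of a Gamma(a, b) with a ≥ 1 (shape–rate) is (a−1)/b = 17/7 ≈ 2.429.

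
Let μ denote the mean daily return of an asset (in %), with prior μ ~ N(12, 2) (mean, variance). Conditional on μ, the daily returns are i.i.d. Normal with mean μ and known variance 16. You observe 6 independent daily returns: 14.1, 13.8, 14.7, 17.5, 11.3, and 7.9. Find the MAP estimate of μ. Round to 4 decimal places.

n = 6; x̄ = (14.1 + 13.8 + 14.7 + 17.5 + 11.3 + 7.9)/6 = 79.3/6 = 793/60 ≈ 13.2167.
For a Normal prior and Normal likelihood with known variance, the posterior is Normal; its mode equals its mean, the precision-weighted average.
Prior precision 1/σ₀² = 1/2 = 0.5; data precision n/σ² = 6/16 = 0.375.
μ̂ = (0.5·12 + 0.375·(793/60)) / (0.5 + 0.375) = 10.95625/0.875 = 1753/140 ≈ 12.5214.

μ̂_MAP = 12.5214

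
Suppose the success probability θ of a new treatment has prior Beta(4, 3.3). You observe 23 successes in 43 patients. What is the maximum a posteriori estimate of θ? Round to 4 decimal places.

Prior: Beta(4, 3.3).
Data: 23 successes in 43 trials. The binomial likelihood contributes θ^23(1−θ)^20, so the posterior is Beta(4+23, 3.3+20) = Beta(27, 23.3).
For Beta(a, b) with a, b > 1 the mode is (a−1)/(a+b−2) = 26/48.3 ≈ 0.5383.

θ̂_MAP = 0.5383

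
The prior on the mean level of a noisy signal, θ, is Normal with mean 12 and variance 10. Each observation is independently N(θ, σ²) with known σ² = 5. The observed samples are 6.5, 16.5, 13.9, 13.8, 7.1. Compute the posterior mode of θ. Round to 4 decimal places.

θ̂_MAP = 11.6000

n = 5; x̄ = (6.5 + 16.5 + 13.9 + 13.8 + 7.1)/5 = 57.8/5 = 11.56.
For a Normal prior and Normal likelihood with known variance, the posterior is Normal; its mode equals its mean, the precision-weighted average.
Prior precision 1/σ₀² = 1/10 = 0.1; data precision n/σ² = 5/5 = 1.
θ̂ = (0.1·12 + 1·11.56) / (0.1 + 1) = 12.76/1.1 = 11.6000.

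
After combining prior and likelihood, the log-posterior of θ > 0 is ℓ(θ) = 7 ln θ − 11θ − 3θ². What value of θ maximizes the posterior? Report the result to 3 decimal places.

θ̂_MAP = 0.500

ℓ'(θ) = 7/θ − 11 − 6θ. Setting this to zero and multiplying by θ: 6θ² + 11θ − 7 = 0.
θ = (−11 + √(11² + 4·6·7)) / (2·6) = (−11 + √289) / 12 = (−11 + 17)/12 = 1/2.
ℓ''(θ) = −7/θ² − 6 < 0, confirming a maximum.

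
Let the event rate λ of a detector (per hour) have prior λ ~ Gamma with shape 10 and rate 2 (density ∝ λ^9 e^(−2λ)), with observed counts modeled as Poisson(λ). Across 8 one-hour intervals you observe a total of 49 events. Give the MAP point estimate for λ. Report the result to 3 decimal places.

λ̂_MAP = 5.800

Σxᵢ = 49, n = 8.
Posterior ∝ λ^9e^(−2λ) · λ^49e^(−8λ) = λ^58e^(−10λ), i.e. Gamma(shape=59, rate=10).
The mode of a Gamma(a, b) with a ≥ 1 (shape–rate) is (a−1)/b = 58/10 ≈ 5.800.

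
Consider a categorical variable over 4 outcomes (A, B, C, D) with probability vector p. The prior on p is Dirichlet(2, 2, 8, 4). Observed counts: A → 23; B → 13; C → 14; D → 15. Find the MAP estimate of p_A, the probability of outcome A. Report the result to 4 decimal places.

The posterior is Dirichlet(αᵢ + nᵢ) = Dirichlet(25, 15, 22, 19).
For a Dirichlet(a₁,…,a_K) with all aᵢ > 1, the mode has j-th component (aⱼ − 1)/(Σaᵢ − K).
Here Σaᵢ = 81 and K = 4, so p_A = (25 − 1)/(81 − 4) = 24/77 ≈ 0.3117.

MAP estimate of p_A = 0.3117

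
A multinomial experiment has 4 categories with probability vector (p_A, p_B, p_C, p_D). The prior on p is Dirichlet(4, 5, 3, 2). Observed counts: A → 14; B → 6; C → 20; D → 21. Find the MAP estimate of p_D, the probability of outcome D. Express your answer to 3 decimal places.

MAP estimate of p_D = 0.310

The posterior is Dirichlet(αᵢ + nᵢ) = Dirichlet(18, 11, 23, 23).
For a Dirichlet(a₁,…,a_K) with all aᵢ > 1, the mode has j-th component (aⱼ − 1)/(Σaᵢ − K).
Here Σaᵢ = 75 and K = 4, so p_D = (23 − 1)/(75 − 4) = 22/71 ≈ 0.310.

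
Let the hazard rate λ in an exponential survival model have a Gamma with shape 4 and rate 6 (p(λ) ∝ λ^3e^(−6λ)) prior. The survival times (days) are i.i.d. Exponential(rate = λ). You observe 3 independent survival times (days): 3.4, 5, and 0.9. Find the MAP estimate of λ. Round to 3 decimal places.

λ̂_MAP = 0.392

The Exponential(rate=λ) likelihood is ∝ λ^n e^(−λΣtᵢ). Here n = 3 and Σtᵢ = 3.4 + 5 + 0.9 = 9.3.
Posterior ∝ λ^3e^(−6λ) · λ^3e^(−9.3λ) = λ^6e^(−15.3λ), i.e. Gamma(7, 15.3).
Mode = (a−1)/b = 6/15.3 ≈ 0.392.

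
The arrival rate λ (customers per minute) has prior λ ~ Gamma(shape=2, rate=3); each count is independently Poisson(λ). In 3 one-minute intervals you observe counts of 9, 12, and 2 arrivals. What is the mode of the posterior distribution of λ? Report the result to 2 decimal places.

Σxᵢ = 9+12+2 = 23, with n = 3.
Posterior ∝ λe^(−3λ) · λ^23e^(−3λ) = λ^24e^(−6λ), i.e. Gamma(shape=25, rate=6).
The mode of a Gamma(a, b) with a ≥ 1 (shape–rate) is (a−1)/b = 24/6 ≈ 4.00.

λ̂_MAP = 4.00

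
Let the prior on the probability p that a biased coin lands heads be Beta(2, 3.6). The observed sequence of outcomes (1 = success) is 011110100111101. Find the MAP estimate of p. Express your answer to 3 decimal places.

p̂_MAP = 0.591

Prior: Beta(2, 3.6).
Data: 10 successes in 15 trials (from the sequence). The binomial likelihood contributes p^10(1−p)^5, so the posterior is Beta(2+10, 3.6+5) = Beta(12, 8.6).
For Beta(a, b) with a, b > 1 the mode is (a−1)/(a+b−2) = 11/18.6 ≈ 0.591.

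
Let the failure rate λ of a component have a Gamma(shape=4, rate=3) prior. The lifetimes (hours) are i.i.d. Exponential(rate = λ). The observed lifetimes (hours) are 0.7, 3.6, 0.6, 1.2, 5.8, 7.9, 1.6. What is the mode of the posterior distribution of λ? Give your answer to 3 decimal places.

The Exponential(rate=λ) likelihood is ∝ λ^n e^(−λΣtᵢ). Here n = 7 and Σtᵢ = 0.7 + 3.6 + 0.6 + 1.2 + 5.8 + 7.9 + 1.6 = 21.4.
Posterior ∝ λ^3e^(−3λ) · λ^7e^(−21.4λ) = λ^10e^(−24.4λ), i.e. Gamma(11, 24.4).
Mode = (a−1)/b = 10/24.4 ≈ 0.410.

λ̂_MAP = 0.410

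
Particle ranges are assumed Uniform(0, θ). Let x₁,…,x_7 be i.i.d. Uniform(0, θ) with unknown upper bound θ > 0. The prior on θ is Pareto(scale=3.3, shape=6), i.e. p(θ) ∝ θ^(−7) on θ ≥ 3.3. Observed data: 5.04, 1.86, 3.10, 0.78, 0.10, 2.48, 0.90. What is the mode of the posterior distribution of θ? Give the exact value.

The Uniform(0, θ) likelihood is θ^(−n) for θ ≥ max(xᵢ), zero otherwise. Here max(xᵢ) = 5.04.
Posterior ∝ θ^(−7) · θ^(−7) = θ^(−14) on θ ≥ max(3.3, 5.04) = 5.04.
This density is strictly decreasing in θ, so the posterior mode lies at the lower boundary of the support.

θ̂_MAP = 5.04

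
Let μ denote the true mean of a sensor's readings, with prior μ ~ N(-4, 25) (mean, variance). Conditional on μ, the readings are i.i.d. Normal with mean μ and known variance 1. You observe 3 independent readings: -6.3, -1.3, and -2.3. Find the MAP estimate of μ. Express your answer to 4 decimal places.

n = 3; x̄ = ((-6.3) + (-1.3) + (-2.3))/3 = -9.9/3 = -3.3.
For a Normal prior and Normal likelihood with known variance, the posterior is Normal; its mode equals its mean, the precision-weighted average.
Prior precision 1/σ₀² = 1/25 = 0.04; data precision n/σ² = 3/1 = 3.
μ̂ = (0.04·(-4) + 3·(-3.3)) / (0.04 + 3) = (-10.06)/3.04 = -503/152 ≈ -3.3092.

μ̂_MAP = -3.3092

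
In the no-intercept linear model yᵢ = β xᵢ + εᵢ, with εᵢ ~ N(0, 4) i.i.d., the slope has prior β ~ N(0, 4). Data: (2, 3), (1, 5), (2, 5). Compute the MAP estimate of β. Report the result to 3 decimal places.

log p(β | y) = −Σ(yᵢ − βxᵢ)²/(2·4) − β²/(2·4) + const.
Setting the derivative to zero: Σxᵢ(yᵢ − βxᵢ)/4 − β/4 = 0, so β = Σxᵢyᵢ / (Σxᵢ² + σ²/τ²).
Σxᵢyᵢ = 2·3 + 1·5 + 2·5 = 21; Σxᵢ² = 9; σ²/τ² = 1.
β̂_MAP = 21 / (9 + 1) = 21/10 ≈ 2.100.

β̂_MAP = 2.100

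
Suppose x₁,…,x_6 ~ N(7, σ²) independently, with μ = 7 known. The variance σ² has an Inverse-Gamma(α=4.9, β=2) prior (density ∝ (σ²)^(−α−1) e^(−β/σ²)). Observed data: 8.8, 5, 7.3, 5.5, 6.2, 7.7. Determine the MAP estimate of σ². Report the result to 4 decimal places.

σ̂²_MAP = 0.8264

Sum of squared deviations about the known mean: SS = (8.8−7)² + (5−7)² + (7.3−7)² + (5.5−7)² + (6.2−7)² + (7.7−7)² = 10.71.
The Normal likelihood contributes (σ²)^(−n/2) exp(−SS/(2σ²)), so the posterior is Inverse-Gamma(α + n/2, β + SS/2) = Inverse-Gamma(7.9, 7.355).
The mode of Inverse-Gamma(a, b) is b/(a+1) = 7.355/8.9 ≈ 0.8264.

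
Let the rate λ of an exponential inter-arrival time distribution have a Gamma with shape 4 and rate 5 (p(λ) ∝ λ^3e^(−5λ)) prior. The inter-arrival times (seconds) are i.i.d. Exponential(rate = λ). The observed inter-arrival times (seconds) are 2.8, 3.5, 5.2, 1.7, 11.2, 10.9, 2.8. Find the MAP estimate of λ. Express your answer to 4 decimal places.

λ̂_MAP = 0.2320

The Exponential(rate=λ) likelihood is ∝ λ^n e^(−λΣtᵢ). Here n = 7 and Σtᵢ = 2.8 + 3.5 + 5.2 + 1.7 + 11.2 + 10.9 + 2.8 = 38.1.
Posterior ∝ λ^3e^(−5λ) · λ^7e^(−38.1λ) = λ^10e^(−43.1λ), i.e. Gamma(11, 43.1).
Mode = (a−1)/b = 10/43.1 ≈ 0.2320.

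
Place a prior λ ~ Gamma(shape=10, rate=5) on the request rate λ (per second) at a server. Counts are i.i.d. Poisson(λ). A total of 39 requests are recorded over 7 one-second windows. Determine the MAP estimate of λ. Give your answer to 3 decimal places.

Σxᵢ = 39, n = 7.
Posterior ∝ λ^9e^(−5λ) · λ^39e^(−7λ) = λ^48e^(−12λ), i.e. Gamma(shape=49, rate=12).
The mode of a Gamma(a, b) with a ≥ 1 (shape–rate) is (a−1)/b = 48/12 ≈ 4.000.

λ̂_MAP = 4.000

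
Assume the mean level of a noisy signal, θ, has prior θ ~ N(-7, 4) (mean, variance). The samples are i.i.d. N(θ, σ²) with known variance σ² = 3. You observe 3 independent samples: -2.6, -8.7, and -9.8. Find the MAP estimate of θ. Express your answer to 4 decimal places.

n = 3; x̄ = ((-2.6) + (-8.7) + (-9.8))/3 = -21.1/3 = -211/30 ≈ -7.0333.
For a Normal prior and Normal likelihood with known variance, the posterior is Normal; its mode equals its mean, the precision-weighted average.
Prior precision 1/σ₀² = 1/4 = 0.25; data precision n/σ² = 3/3 = 1.
θ̂ = (0.25·(-7) + 1·(-211/30)) / (0.25 + 1) = (-527/60)/1.25 = -527/75 ≈ -7.0267.

θ̂_MAP = -7.0267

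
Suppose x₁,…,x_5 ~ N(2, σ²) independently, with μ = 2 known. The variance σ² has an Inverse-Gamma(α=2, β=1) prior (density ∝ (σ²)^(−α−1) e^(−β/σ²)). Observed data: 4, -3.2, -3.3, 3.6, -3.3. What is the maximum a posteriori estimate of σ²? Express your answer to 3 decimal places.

σ̂²_MAP = 8.344

Sum of squared deviations about the known mean: SS = (4−2)² + (-3.2−2)² + (-3.3−2)² + (3.6−2)² + (-3.3−2)² = 89.78.
The Normal likelihood contributes (σ²)^(−n/2) exp(−SS/(2σ²)), so the posterior is Inverse-Gamma(α + n/2, β + SS/2) = Inverse-Gamma(4.5, 45.89).
The mode of Inverse-Gamma(a, b) is b/(a+1) = 45.89/5.5 ≈ 8.344.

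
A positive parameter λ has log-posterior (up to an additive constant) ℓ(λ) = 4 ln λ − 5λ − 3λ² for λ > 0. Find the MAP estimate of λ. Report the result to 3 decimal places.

λ̂_MAP = 0.500

ℓ'(λ) = 4/λ − 5 − 6λ. Setting this to zero and multiplying by λ: 6λ² + 5λ − 4 = 0.
λ = (−5 + √(5² + 4·6·4)) / (2·6) = (−5 + √121) / 12 = (−5 + 11)/12 = 1/2.
ℓ''(λ) = −4/λ² − 6 < 0, confirming a maximum.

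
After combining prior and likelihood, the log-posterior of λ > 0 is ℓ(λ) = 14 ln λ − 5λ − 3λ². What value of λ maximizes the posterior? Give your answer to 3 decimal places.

λ̂_MAP = 1.167

ℓ'(λ) = 14/λ − 5 − 6λ. Setting this to zero and multiplying by λ: 6λ² + 5λ − 14 = 0.
λ = (−5 + √(5² + 4·6·14)) / (2·6) = (−5 + √361) / 12 = (−5 + 19)/12 = 7/6.
ℓ''(λ) = −14/λ² − 6 < 0, confirming a maximum.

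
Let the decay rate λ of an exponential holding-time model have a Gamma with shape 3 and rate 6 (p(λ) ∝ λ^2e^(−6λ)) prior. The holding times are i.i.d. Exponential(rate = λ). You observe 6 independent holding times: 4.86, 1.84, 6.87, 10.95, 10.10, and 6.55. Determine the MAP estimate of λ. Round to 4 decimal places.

The Exponential(rate=λ) likelihood is ∝ λ^n e^(−λΣtᵢ). Here n = 6 and Σtᵢ = 4.86 + 1.84 + 6.87 + 10.95 + 10.10 + 6.55 = 41.17.
Posterior ∝ λ^2e^(−6λ) · λ^6e^(−41.17λ) = λ^8e^(−47.17λ), i.e. Gamma(9, 47.17).
Mode = (a−1)/b = 8/47.17 ≈ 0.1696.

λ̂_MAP = 0.1696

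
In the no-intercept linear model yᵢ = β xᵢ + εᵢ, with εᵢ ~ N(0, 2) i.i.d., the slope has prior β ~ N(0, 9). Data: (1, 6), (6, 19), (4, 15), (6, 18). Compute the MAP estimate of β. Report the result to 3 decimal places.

log p(β | y) = −Σ(yᵢ − βxᵢ)²/(2·2) − β²/(2·9) + const.
Setting the derivative to zero: Σxᵢ(yᵢ − βxᵢ)/2 − β/9 = 0, so β = Σxᵢyᵢ / (Σxᵢ² + σ²/τ²).
Σxᵢyᵢ = 1·6 + 6·19 + 4·15 + 6·18 = 288; Σxᵢ² = 89; σ²/τ² = 2/9.
β̂_MAP = 288 / (89 + 2/9) = 288/(803/9) = 2592/803 ≈ 3.228.

β̂_MAP = 3.228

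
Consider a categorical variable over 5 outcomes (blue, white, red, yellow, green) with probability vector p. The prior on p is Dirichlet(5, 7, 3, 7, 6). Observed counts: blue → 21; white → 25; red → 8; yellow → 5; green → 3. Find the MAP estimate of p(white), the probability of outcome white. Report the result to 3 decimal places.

The posterior is Dirichlet(αᵢ + nᵢ) = Dirichlet(26, 32, 11, 12, 9).
For a Dirichlet(a₁,…,a_K) with all aᵢ > 1, the mode has j-th component (aⱼ − 1)/(Σaᵢ − K).
Here Σaᵢ = 90 and K = 5, so p(white) = (32 − 1)/(90 − 5) = 31/85 ≈ 0.365.

MAP estimate of p(white) = 0.365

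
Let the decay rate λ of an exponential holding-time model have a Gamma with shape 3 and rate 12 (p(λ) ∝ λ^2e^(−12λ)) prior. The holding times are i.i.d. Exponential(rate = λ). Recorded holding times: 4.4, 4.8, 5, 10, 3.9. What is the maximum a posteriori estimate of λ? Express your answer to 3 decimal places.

The Exponential(rate=λ) likelihood is ∝ λ^n e^(−λΣtᵢ). Here n = 5 and Σtᵢ = 4.4 + 4.8 + 5 + 10 + 3.9 = 28.1.
Posterior ∝ λ^2e^(−12λ) · λ^5e^(−28.1λ) = λ^7e^(−40.1λ), i.e. Gamma(8, 40.1).
Mode = (a−1)/b = 7/40.1 ≈ 0.175.

λ̂_MAP = 0.175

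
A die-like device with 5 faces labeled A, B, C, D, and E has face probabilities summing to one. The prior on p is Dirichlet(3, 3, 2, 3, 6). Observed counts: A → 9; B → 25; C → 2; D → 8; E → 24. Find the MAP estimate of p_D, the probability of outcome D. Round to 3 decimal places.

MAP estimate of p_D = 0.125

The posterior is Dirichlet(αᵢ + nᵢ) = Dirichlet(12, 28, 4, 11, 30).
For a Dirichlet(a₁,…,a_K) with all aᵢ > 1, the mode has j-th component (aⱼ − 1)/(Σaᵢ − K).
Here Σaᵢ = 85 and K = 5, so p_D = (11 − 1)/(85 − 5) = 10/80 ≈ 0.125.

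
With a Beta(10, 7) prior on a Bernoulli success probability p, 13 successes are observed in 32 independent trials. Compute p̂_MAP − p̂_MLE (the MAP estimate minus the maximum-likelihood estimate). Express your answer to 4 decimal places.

Posterior is Beta(23, 26); MAP = (23−1)/(49−2) = 22/47 ≈ 0.46809.
MLE ignores the prior: p̂_MLE = k/n = 13/32 ≈ 0.40625.
Difference = 22/47 − 13/32 = 93/1504 ≈ 0.0618.

MAP − MLE = 0.0618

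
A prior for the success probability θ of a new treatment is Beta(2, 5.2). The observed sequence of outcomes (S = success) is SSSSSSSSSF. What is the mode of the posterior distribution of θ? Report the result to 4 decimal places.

Prior: Beta(2, 5.2).
Data: 9 successes in 10 trials (from the sequence). The binomial likelihood contributes θ^9(1−θ)^1, so the posterior is Beta(2+9, 5.2+1) = Beta(11, 6.2).
For Beta(a, b) with a, b > 1 the mode is (a−1)/(a+b−2) = 10/15.2 ≈ 0.6579.

θ̂_MAP = 0.6579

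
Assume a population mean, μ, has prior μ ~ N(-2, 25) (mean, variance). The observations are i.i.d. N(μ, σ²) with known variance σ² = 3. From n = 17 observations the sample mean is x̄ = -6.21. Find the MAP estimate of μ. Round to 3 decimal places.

μ̂_MAP = -6.180

n = 17, x̄ = -6.21.
For a Normal prior and Normal likelihood with known variance, the posterior is Normal; its mode equals its mean, the precision-weighted average.
Prior precision 1/σ₀² = 1/25 = 0.04; data precision n/σ² = 17/3.
μ̂ = (0.04·(-2) + (17/3)·(-6.21)) / (0.04 + 17/3) = (-35.27)/(428/75) = -10581/1712 ≈ -6.180.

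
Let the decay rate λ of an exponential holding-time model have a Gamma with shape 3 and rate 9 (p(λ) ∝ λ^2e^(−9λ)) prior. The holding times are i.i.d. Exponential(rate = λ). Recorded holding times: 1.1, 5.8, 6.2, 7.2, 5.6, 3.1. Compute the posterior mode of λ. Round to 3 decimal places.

The Exponential(rate=λ) likelihood is ∝ λ^n e^(−λΣtᵢ). Here n = 6 and Σtᵢ = 1.1 + 5.8 + 6.2 + 7.2 + 5.6 + 3.1 = 29.
Posterior ∝ λ^2e^(−9λ) · λ^6e^(−29λ) = λ^8e^(−38λ), i.e. Gamma(9, 38).
Mode = (a−1)/b = 8/38 ≈ 0.211.

λ̂_MAP = 0.211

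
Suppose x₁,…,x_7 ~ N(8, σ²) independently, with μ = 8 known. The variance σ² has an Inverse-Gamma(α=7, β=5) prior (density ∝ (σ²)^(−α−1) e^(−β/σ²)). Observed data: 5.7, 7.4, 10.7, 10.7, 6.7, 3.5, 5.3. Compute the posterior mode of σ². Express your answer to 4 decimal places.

σ̂²_MAP = 2.5852

Sum of squared deviations about the known mean: SS = (5.7−8)² + (7.4−8)² + (10.7−8)² + (10.7−8)² + (6.7−8)² + (3.5−8)² + (5.3−8)² = 49.46.
The Normal likelihood contributes (σ²)^(−n/2) exp(−SS/(2σ²)), so the posterior is Inverse-Gamma(α + n/2, β + SS/2) = Inverse-Gamma(10.5, 29.73).
The mode of Inverse-Gamma(a, b) is b/(a+1) = 29.73/11.5 ≈ 2.5852.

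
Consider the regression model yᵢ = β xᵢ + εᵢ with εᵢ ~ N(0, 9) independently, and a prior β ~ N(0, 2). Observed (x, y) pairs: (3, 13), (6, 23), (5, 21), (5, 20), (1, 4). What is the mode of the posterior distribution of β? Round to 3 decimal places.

β̂_MAP = 3.841

log p(β | y) = −Σ(yᵢ − βxᵢ)²/(2·9) − β²/(2·2) + const.
Setting the derivative to zero: Σxᵢ(yᵢ − βxᵢ)/9 − β/2 = 0, so β = Σxᵢyᵢ / (Σxᵢ² + σ²/τ²).
Σxᵢyᵢ = 3·13 + 6·23 + 5·21 + 5·20 + 1·4 = 386; Σxᵢ² = 96; σ²/τ² = 4.5.
β̂_MAP = 386 / (96 + 4.5) = 386/100.5 ≈ 3.841.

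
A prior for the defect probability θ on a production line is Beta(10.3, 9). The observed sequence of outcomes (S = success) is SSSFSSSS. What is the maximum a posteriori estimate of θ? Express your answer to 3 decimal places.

Prior: Beta(10.3, 9).
Data: 7 successes in 8 trials (from the sequence). The binomial likelihood contributes θ^7(1−θ)^1, so the posterior is Beta(10.3+7, 9+1) = Beta(17.3, 10).
For Beta(a, b) with a, b > 1 the mode is (a−1)/(a+b−2) = 16.3/25.3 ≈ 0.644.

θ̂_MAP = 0.644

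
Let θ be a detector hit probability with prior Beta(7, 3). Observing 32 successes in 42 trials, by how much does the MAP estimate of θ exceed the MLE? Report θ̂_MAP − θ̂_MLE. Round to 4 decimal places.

Posterior is Beta(39, 13); MAP = (39−1)/(52−2) = 38/50 ≈ 0.76000.
MLE ignores the prior: θ̂_MLE = k/n = 32/42 ≈ 0.76190.
Difference = 38/50 − 32/42 = -1/525 ≈ -0.0019.

MAP − MLE = -0.0019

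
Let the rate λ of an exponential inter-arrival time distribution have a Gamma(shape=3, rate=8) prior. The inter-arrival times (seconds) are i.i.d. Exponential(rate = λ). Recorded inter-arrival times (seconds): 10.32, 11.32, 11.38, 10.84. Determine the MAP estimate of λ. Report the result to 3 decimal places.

The Exponential(rate=λ) likelihood is ∝ λ^n e^(−λΣtᵢ). Here n = 4 and Σtᵢ = 10.32 + 11.32 + 11.38 + 10.84 = 43.86.
Posterior ∝ λ^2e^(−8λ) · λ^4e^(−43.86λ) = λ^6e^(−51.86λ), i.e. Gamma(7, 51.86).
Mode = (a−1)/b = 6/51.86 ≈ 0.116.

λ̂_MAP = 0.116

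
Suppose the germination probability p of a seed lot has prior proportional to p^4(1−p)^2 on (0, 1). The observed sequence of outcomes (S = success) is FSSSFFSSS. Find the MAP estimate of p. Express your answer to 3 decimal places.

The prior density ∝ p^4(1−p)^2 is the kernel of Beta(5, 3).
Data: 6 successes in 9 trials (from the sequence). The binomial likelihood contributes p^6(1−p)^3, so the posterior is Beta(5+6, 3+3) = Beta(11, 6).
For Beta(a, b) with a, b > 1 the mode is (a−1)/(a+b−2) = 10/15 ≈ 0.667.

p̂_MAP = 0.667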